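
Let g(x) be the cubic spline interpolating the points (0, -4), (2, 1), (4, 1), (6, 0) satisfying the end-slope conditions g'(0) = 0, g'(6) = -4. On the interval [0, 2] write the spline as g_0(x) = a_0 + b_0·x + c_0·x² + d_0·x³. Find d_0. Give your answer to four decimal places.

Put M_i = g'' at the i-th knot. Here h = (2, 2, 2) and Δ = (5/2, 0, -1/2), so the interior equations h_(i-1)·M_(i-1) + 2(h_(i-1)+h_i)·M_i + h_i·M_(i+1) = 6(Δ_i − Δ_(i-1)) read
  2·M_0 + 8·M_1 + 2·M_2 = 6(Δ_1 - Δ_0) = -15
  2·M_1 + 8·M_2 + 2·M_3 = 6(Δ_2 - Δ_1) = -3
Clamped end conditions give two more equations: 2h_0·M_0 + h_0·M_1 = 6(Δ_0 - g'(0)) = 15 and h_2·M_2 + 2h_2·M_3 = 6(g'(6) - Δ_2) = -21.
Solving: M_0 = 17/3, M_1 = -23/6, M_2 = 13/6, M_3 = -19/3.
On [0, 2], with g_0(x) = a_0 + b_0·x + c_0·x² + d_0·x³: c_0 = M_0/2 = 17/6, d_0 = (M_1 - M_0)/(6h_0) = -19/24, b_0 = Δ_0 - h_0(2M_0 + M_1)/6 = 0.

-0.7917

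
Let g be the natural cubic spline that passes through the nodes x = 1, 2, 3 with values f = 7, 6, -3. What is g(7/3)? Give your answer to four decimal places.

Write σ_i for g''(x_i). With h_i = 1, 1 and divided differences Δ_i = -1, -9, the continuity of g' gives the tridiagonal system
  1·σ_0 + 4·σ_1 + 1·σ_2 = 6(Δ_1 - Δ_0) = -48
Natural end conditions: σ_0 = σ_2 = 0.
Solving: σ_0 = 0, σ_1 = -12, σ_2 = 0.
On [2, 3], g(x) = 6 - 5·(x - 2) - 6·(x - 2)² + 2·(x - 2)³.
With (x - 2) = 1/3: g(7/3) = 101/27.

3.7407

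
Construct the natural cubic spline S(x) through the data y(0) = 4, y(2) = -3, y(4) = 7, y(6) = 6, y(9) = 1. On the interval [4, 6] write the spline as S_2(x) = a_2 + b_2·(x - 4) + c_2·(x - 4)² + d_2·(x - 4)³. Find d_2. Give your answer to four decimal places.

0.5663

Put σ_i = S'' at the i-th knot. Here h = (2, 2, 2, 3) and Δ = (-7/2, 5, -1/2, -5/3), so the interior equations h_(i-1)·σ_(i-1) + 2(h_(i-1)+h_i)·σ_i + h_i·σ_(i+1) = 6(Δ_i − Δ_(i-1)) read
  2·σ_0 + 8·σ_1 + 2·σ_2 = 6(Δ_1 - Δ_0) = 51
  2·σ_1 + 8·σ_2 + 2·σ_3 = 6(Δ_2 - Δ_1) = -33
  2·σ_2 + 10·σ_3 + 3·σ_4 = 6(Δ_3 - Δ_2) = -7
Natural end conditions: σ_0 = σ_4 = 0.
Hence σ_0 = 0, σ_1 = 1127/142, σ_2 = -887/142, σ_3 = 39/71, σ_4 = 0.
On [4, 6], with S_2(x) = a_2 + b_2·(x - 4) + c_2·(x - 4)² + d_2·(x - 4)³: c_2 = σ_2/2 = -887/284, d_2 = (σ_3 - σ_2)/(6h_2) = 965/1704, b_2 = Δ_2 - h_2(2σ_2 + σ_3)/6 = 1483/426.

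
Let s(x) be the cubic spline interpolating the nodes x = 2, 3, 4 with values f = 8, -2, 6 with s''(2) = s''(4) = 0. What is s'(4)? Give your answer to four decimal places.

12.5000

Put σ_i = s'' at the i-th knot. Here h = (1, 1) and Δ = (-10, 8), so the interior equations h_(i-1)·σ_(i-1) + 2(h_(i-1)+h_i)·σ_i + h_i·σ_(i+1) = 6(Δ_i − Δ_(i-1)) read
  1·σ_0 + 4·σ_1 + 1·σ_2 = 6(Δ_1 - Δ_0) = 108
Natural end conditions: σ_0 = σ_2 = 0.
Forward elimination and back-substitution give σ_0 = 0, σ_1 = 27, σ_2 = 0.
On [3, 4], s'(x) = b_1 + 2c_1·(x - 3) + 3d_1·(x - 3)² with b_1 = Δ_1 - h_1(2σ_1 + σ_2)/6 = -1, c_1 = σ_1/2 = 27/2, d_1 = (σ_2 - σ_1)/(6h_1) = -9/2. So s'(4) = 25/2.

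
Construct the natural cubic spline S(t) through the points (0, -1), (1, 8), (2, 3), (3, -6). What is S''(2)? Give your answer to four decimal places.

With σ_i denoting the second derivative at x_i, h_i = 1, 1, 1, and Δ_i = (y_(i+1) − y_i)/h_i = 9, -5, -9:
  1·σ_0 + 4·σ_1 + 1·σ_2 = 6(Δ_1 - Δ_0) = -84
  1·σ_1 + 4·σ_2 + 1·σ_3 = 6(Δ_2 - Δ_1) = -24
Natural end conditions: σ_0 = σ_3 = 0.
Hence σ_0 = 0, σ_1 = -104/5, σ_2 = -4/5, σ_3 = 0.

-0.8000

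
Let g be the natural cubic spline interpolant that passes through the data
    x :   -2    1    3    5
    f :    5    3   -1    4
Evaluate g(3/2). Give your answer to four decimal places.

Put M_i = g'' at the i-th knot. Here h = (3, 2, 2) and Δ = (-2/3, -2, 5/2), so the interior equations h_(i-1)·M_(i-1) + 2(h_(i-1)+h_i)·M_i + h_i·M_(i+1) = 6(Δ_i − Δ_(i-1)) read
  3·M_0 + 10·M_1 + 2·M_2 = 6(Δ_1 - Δ_0) = -8
  2·M_1 + 8·M_2 + 2·M_3 = 6(Δ_2 - Δ_1) = 27
Natural end conditions: M_0 = M_3 = 0.
Solving: M_0 = 0, M_1 = -59/38, M_2 = 143/38, M_3 = 0.
On [1, 3], g(x) = 3 - 253/114·(x - 1) - 59/76·(x - 1)² + 101/228·(x - 1)³.
With (x - 1) = 1/2: g(3/2) = 1065/608.

1.7516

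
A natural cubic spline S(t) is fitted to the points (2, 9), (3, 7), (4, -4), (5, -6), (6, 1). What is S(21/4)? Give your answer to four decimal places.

Let m_i = S''(x_i). Step sizes h_i = 1, 1, 1, 1; slopes of the chords Δ_i = (y_(i+1) - y_i)/h_i = -2, -11, -2, 7.
  1·m_0 + 4·m_1 + 1·m_2 = 6(Δ_1 - Δ_0) = -54
  1·m_1 + 4·m_2 + 1·m_3 = 6(Δ_2 - Δ_1) = 54
  1·m_2 + 4·m_3 + 1·m_4 = 6(Δ_3 - Δ_2) = 54
Natural end conditions: m_0 = m_4 = 0.
Solving: m_0 = 0, m_1 = -243/14, m_2 = 108/7, m_3 = 135/14, m_4 = 0.
On [5, 6], S(t) = -6 + 53/14·(t - 5) + 135/28·(t - 5)² - 45/28·(t - 5)³.
With (t - 5) = 1/4: S(21/4) = -1223/256.

-4.7773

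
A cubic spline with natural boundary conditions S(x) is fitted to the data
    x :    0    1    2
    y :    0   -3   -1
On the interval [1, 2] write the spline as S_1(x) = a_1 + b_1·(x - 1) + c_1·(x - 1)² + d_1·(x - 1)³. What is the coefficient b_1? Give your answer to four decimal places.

With σ_i denoting the second derivative at x_i, h_i = 1, 1, and Δ_i = (y_(i+1) − y_i)/h_i = -3, 2:
  1·σ_0 + 4·σ_1 + 1·σ_2 = 6(Δ_1 - Δ_0) = 30
Natural end conditions: σ_0 = σ_2 = 0.
Solving: σ_0 = 0, σ_1 = 15/2, σ_2 = 0.
On [1, 2], with S_1(x) = a_1 + b_1·(x - 1) + c_1·(x - 1)² + d_1·(x - 1)³: c_1 = σ_1/2 = 15/4, d_1 = (σ_2 - σ_1)/(6h_1) = -5/4, b_1 = Δ_1 - h_1(2σ_1 + σ_2)/6 = -1/2.

-0.5000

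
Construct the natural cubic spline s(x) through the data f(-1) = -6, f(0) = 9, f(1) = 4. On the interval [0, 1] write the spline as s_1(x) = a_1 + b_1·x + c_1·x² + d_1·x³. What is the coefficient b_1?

5

Let M_i = s''(x_i). Step sizes h_i = 1, 1; slopes of the chords Δ_i = (y_(i+1) - y_i)/h_i = 15, -5.
  1·M_0 + 4·M_1 + 1·M_2 = 6(Δ_1 - Δ_0) = -120
Natural end conditions: M_0 = M_2 = 0.
Hence M_0 = 0, M_1 = -30, M_2 = 0.
On [0, 1], with s_1(x) = a_1 + b_1·x + c_1·x² + d_1·x³: c_1 = M_1/2 = -15, d_1 = (M_2 - M_1)/(6h_1) = 5, b_1 = Δ_1 - h_1(2M_1 + M_2)/6 = 5.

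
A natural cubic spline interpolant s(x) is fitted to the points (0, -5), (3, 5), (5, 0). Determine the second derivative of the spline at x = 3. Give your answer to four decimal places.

Write M_i for s''(x_i). With h_i = 3, 2 and divided differences Δ_i = 10/3, -5/2, the continuity of s' gives the tridiagonal system
  3·M_0 + 10·M_1 + 2·M_2 = 6(Δ_1 - Δ_0) = -35
Natural end conditions: M_0 = M_2 = 0.
Solving: M_0 = 0, M_1 = -7/2, M_2 = 0.

-3.5000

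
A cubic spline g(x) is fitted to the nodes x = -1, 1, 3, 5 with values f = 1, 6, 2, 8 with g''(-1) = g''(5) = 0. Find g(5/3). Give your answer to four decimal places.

4.8346

Write M_i for g''(x_i). With h_i = 2, 2, 2 and divided differences Δ_i = 5/2, -2, 3, the continuity of g' gives the tridiagonal system
  2·M_0 + 8·M_1 + 2·M_2 = 6(Δ_1 - Δ_0) = -27
  2·M_1 + 8·M_2 + 2·M_3 = 6(Δ_2 - Δ_1) = 30
Natural end conditions: M_0 = M_3 = 0.
Solving the tridiagonal system: M_0 = 0, M_1 = -23/5, M_2 = 49/10, M_3 = 0.
On [1, 3], g(x) = 6 - 17/30·(x - 1) - 23/10·(x - 1)² + 19/24·(x - 1)³.
With (x - 1) = 2/3: g(5/3) = 1958/405.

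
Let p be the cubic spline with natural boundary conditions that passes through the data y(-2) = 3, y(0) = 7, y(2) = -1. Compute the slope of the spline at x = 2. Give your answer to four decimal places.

-5.5000

With M_i denoting the second derivative at x_i, h_i = 2, 2, and Δ_i = (y_(i+1) − y_i)/h_i = 2, -4:
  2·M_0 + 8·M_1 + 2·M_2 = 6(Δ_1 - Δ_0) = -36
Natural end conditions: M_0 = M_2 = 0.
Forward elimination and back-substitution give M_0 = 0, M_1 = -9/2, M_2 = 0.
On [0, 2], p'(x) = b_1 + 2c_1·x + 3d_1·x² with b_1 = Δ_1 - h_1(2M_1 + M_2)/6 = -1, c_1 = M_1/2 = -9/4, d_1 = (M_2 - M_1)/(6h_1) = 3/8. So p'(2) = -11/2.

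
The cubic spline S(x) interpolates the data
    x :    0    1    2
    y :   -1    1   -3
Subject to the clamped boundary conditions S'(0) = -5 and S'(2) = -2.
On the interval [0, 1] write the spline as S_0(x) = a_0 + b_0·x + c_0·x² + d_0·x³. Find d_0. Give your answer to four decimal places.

Let M_i = S''(x_i). Step sizes h_i = 1, 1; slopes of the chords Δ_i = (y_(i+1) - y_i)/h_i = 2, -4.
  1·M_0 + 4·M_1 + 1·M_2 = 6(Δ_1 - Δ_0) = -36
Clamped end conditions give two more equations: 2h_0·M_0 + h_0·M_1 = 6(Δ_0 - S'(0)) = 42 and h_1·M_1 + 2h_1·M_2 = 6(S'(2) - Δ_1) = 12.
Solving the tridiagonal system: M_0 = 63/2, M_1 = -21, M_2 = 33/2.
On [0, 1], with S_0(x) = a_0 + b_0·x + c_0·x² + d_0·x³: c_0 = M_0/2 = 63/4, d_0 = (M_1 - M_0)/(6h_0) = -35/4, b_0 = Δ_0 - h_0(2M_0 + M_1)/6 = -5.

-8.7500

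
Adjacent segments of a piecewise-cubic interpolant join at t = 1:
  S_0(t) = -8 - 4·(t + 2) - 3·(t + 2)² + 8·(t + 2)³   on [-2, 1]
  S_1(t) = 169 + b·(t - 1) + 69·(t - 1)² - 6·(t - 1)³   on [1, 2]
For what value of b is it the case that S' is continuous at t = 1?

S_0'(t) = -4 - 6·(t + 2) + 24·(t + 2)², so S_0'(1) = 194. On the right, S_1'(1) = b, so b = 194.

194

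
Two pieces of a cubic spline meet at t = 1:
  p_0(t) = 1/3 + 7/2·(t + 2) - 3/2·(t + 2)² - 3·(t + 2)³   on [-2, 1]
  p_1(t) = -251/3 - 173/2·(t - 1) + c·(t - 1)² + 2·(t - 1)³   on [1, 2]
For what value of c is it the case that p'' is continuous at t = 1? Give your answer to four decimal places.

p_0''(t) = -3 - 18·(t + 2), so p_0''(1) = -57. On the right, p_1''(1) = 2c, so c = -57/2.

-28.5000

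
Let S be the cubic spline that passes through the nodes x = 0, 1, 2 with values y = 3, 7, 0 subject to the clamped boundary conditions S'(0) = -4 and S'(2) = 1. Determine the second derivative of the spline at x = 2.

Put M_i = S'' at the i-th knot. Here h = (1, 1) and Δ = (4, -7), so the interior equations h_(i-1)·M_(i-1) + 2(h_(i-1)+h_i)·M_i + h_i·M_(i+1) = 6(Δ_i − Δ_(i-1)) read
  1·M_0 + 4·M_1 + 1·M_2 = 6(Δ_1 - Δ_0) = -66
Clamped end conditions give two more equations: 2h_0·M_0 + h_0·M_1 = 6(Δ_0 - S'(0)) = 48 and h_1·M_1 + 2h_1·M_2 = 6(S'(2) - Δ_1) = 48.
Hence M_0 = 43, M_1 = -38, M_2 = 43.

43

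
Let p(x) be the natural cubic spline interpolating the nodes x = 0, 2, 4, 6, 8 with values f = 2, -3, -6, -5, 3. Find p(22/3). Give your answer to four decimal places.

Let M_i = p''(x_i). Step sizes h_i = 2, 2, 2, 2; slopes of the chords Δ_i = (y_(i+1) - y_i)/h_i = -5/2, -3/2, 1/2, 4.
  2·M_0 + 8·M_1 + 2·M_2 = 6(Δ_1 - Δ_0) = 6
  2·M_1 + 8·M_2 + 2·M_3 = 6(Δ_2 - Δ_1) = 12
  2·M_2 + 8·M_3 + 2·M_4 = 6(Δ_3 - Δ_2) = 21
Natural end conditions: M_0 = M_4 = 0.
Hence M_0 = 0, M_1 = 9/16, M_2 = 3/4, M_3 = 39/16, M_4 = 0.
On [6, 8], p(x) = -5 + 19/8·(x - 6) + 39/32·(x - 6)² - 13/64·(x - 6)³.
With (x - 6) = 4/3: p(22/3) = -4/27.

-0.1481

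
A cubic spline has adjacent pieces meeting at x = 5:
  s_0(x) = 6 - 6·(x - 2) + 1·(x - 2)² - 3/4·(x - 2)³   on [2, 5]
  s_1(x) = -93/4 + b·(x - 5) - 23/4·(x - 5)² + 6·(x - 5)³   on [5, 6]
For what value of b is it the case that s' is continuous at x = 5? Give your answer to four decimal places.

-20.2500

s_0'(x) = -6 + 2·(x - 2) - 9/4·(x - 2)², so s_0'(5) = -81/4. On the right, s_1'(5) = b, so b = -81/4.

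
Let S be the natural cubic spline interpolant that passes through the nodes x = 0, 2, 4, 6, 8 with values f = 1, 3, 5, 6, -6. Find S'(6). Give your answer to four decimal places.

-2.5893

Put m_i = S'' at the i-th knot. Here h = (2, 2, 2, 2) and Δ = (1, 1, 1/2, -6), so the interior equations h_(i-1)·m_(i-1) + 2(h_(i-1)+h_i)·m_i + h_i·m_(i+1) = 6(Δ_i − Δ_(i-1)) read
  2·m_0 + 8·m_1 + 2·m_2 = 6(Δ_1 - Δ_0) = 0
  2·m_1 + 8·m_2 + 2·m_3 = 6(Δ_2 - Δ_1) = -3
  2·m_2 + 8·m_3 + 2·m_4 = 6(Δ_3 - Δ_2) = -39
Natural end conditions: m_0 = m_4 = 0.
Solving the tridiagonal system: m_0 = 0, m_1 = -27/112, m_2 = 27/28, m_3 = -573/112, m_4 = 0.
On [6, 8], S'(x) = b_3 + 2c_3·(x - 6) + 3d_3·(x - 6)² with b_3 = Δ_3 - h_3(2m_3 + m_4)/6 = -145/56, c_3 = m_3/2 = -573/224, d_3 = (m_4 - m_3)/(6h_3) = 191/448. So S'(6) = -145/56.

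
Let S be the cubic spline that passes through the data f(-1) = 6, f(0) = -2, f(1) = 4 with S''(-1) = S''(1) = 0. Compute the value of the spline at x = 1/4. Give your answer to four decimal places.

Write M_i for S''(x_i). With h_i = 1, 1 and divided differences Δ_i = -8, 6, the continuity of S' gives the tridiagonal system
  1·M_0 + 4·M_1 + 1·M_2 = 6(Δ_1 - Δ_0) = 84
Natural end conditions: M_0 = M_2 = 0.
Solving: M_0 = 0, M_1 = 21, M_2 = 0.
On [0, 1], S(x) = -2 - 1·x + 21/2·x² - 7/2·x³.
With x = 1/4: S(1/4) = -211/128.

-1.6484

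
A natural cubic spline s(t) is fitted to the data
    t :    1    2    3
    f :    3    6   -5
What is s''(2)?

Let σ_i = s''(x_i). Step sizes h_i = 1, 1; slopes of the chords Δ_i = (y_(i+1) - y_i)/h_i = 3, -11.
  1·σ_0 + 4·σ_1 + 1·σ_2 = 6(Δ_1 - Δ_0) = -84
Natural end conditions: σ_0 = σ_2 = 0.
Forward elimination and back-substitution give σ_0 = 0, σ_1 = -21, σ_2 = 0.

-21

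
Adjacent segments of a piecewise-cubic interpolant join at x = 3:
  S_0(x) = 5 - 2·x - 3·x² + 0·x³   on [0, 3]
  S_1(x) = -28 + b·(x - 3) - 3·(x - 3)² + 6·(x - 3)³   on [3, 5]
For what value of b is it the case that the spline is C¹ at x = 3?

S_0'(x) = -2 - 6·x + 0·x², so S_0'(3) = -20. On the right, S_1'(3) = b, so b = -20.

-20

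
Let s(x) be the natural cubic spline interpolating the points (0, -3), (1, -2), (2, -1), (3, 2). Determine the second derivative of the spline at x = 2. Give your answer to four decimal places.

Put m_i = s'' at the i-th knot. Here h = (1, 1, 1) and Δ = (1, 1, 3), so the interior equations h_(i-1)·m_(i-1) + 2(h_(i-1)+h_i)·m_i + h_i·m_(i+1) = 6(Δ_i − Δ_(i-1)) read
  1·m_0 + 4·m_1 + 1·m_2 = 6(Δ_1 - Δ_0) = 0
  1·m_1 + 4·m_2 + 1·m_3 = 6(Δ_2 - Δ_1) = 12
Natural end conditions: m_0 = m_3 = 0.
Solving: m_0 = 0, m_1 = -4/5, m_2 = 16/5, m_3 = 0.

3.2000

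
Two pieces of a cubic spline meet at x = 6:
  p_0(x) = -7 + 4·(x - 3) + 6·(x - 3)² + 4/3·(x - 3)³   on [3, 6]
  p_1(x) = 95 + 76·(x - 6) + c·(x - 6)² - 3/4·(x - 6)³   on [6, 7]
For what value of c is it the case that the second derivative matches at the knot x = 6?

18

p_0''(x) = 12 + 8·(x - 3), so p_0''(6) = 36. On the right, p_1''(6) = 2c, so c = 18.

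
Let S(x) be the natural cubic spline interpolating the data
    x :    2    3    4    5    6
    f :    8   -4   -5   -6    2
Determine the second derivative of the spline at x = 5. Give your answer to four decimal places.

With M_i denoting the second derivative at x_i, h_i = 1, 1, 1, 1, and Δ_i = (y_(i+1) − y_i)/h_i = -12, -1, -1, 8:
  1·M_0 + 4·M_1 + 1·M_2 = 6(Δ_1 - Δ_0) = 66
  1·M_1 + 4·M_2 + 1·M_3 = 6(Δ_2 - Δ_1) = 0
  1·M_2 + 4·M_3 + 1·M_4 = 6(Δ_3 - Δ_2) = 54
Natural end conditions: M_0 = M_4 = 0.
Solving: M_0 = 0, M_1 = 261/14, M_2 = -60/7, M_3 = 219/14, M_4 = 0.

15.6429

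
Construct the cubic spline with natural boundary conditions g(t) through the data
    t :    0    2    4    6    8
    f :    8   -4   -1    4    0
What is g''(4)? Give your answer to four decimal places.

0.2143

Put σ_i = g'' at the i-th knot. Here h = (2, 2, 2, 2) and Δ = (-6, 3/2, 5/2, -2), so the interior equations h_(i-1)·σ_(i-1) + 2(h_(i-1)+h_i)·σ_i + h_i·σ_(i+1) = 6(Δ_i − Δ_(i-1)) read
  2·σ_0 + 8·σ_1 + 2·σ_2 = 6(Δ_1 - Δ_0) = 45
  2·σ_1 + 8·σ_2 + 2·σ_3 = 6(Δ_2 - Δ_1) = 6
  2·σ_2 + 8·σ_3 + 2·σ_4 = 6(Δ_3 - Δ_2) = -27
Natural end conditions: σ_0 = σ_4 = 0.
Solving the tridiagonal system: σ_0 = 0, σ_1 = 39/7, σ_2 = 3/14, σ_3 = -24/7, σ_4 = 0.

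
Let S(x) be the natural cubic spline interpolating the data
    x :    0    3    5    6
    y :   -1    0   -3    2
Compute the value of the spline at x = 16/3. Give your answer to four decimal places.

-1.7875

With m_i denoting the second derivative at x_i, h_i = 3, 2, 1, and Δ_i = (y_(i+1) − y_i)/h_i = 1/3, -3/2, 5:
  3·m_0 + 10·m_1 + 2·m_2 = 6(Δ_1 - Δ_0) = -11
  2·m_1 + 6·m_2 + 1·m_3 = 6(Δ_2 - Δ_1) = 39
Natural end conditions: m_0 = m_3 = 0.
Hence m_0 = 0, m_1 = -18/7, m_2 = 103/14, m_3 = 0.
On [5, 6], S(x) = -3 + 107/42·(x - 5) + 103/28·(x - 5)² - 103/84·(x - 5)³.
With (x - 5) = 1/3: S(16/3) = -2027/1134.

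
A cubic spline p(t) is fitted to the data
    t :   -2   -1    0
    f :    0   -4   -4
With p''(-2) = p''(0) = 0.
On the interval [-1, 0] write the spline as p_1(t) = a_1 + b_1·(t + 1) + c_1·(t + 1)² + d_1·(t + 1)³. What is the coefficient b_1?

-2

Let σ_i = p''(x_i). Step sizes h_i = 1, 1; slopes of the chords Δ_i = (y_(i+1) - y_i)/h_i = -4, 0.
  1·σ_0 + 4·σ_1 + 1·σ_2 = 6(Δ_1 - Δ_0) = 24
Natural end conditions: σ_0 = σ_2 = 0.
Forward elimination and back-substitution give σ_0 = 0, σ_1 = 6, σ_2 = 0.
On [-1, 0], with p_1(t) = a_1 + b_1·(t + 1) + c_1·(t + 1)² + d_1·(t + 1)³: c_1 = σ_1/2 = 3, d_1 = (σ_2 - σ_1)/(6h_1) = -1, b_1 = Δ_1 - h_1(2σ_1 + σ_2)/6 = -2.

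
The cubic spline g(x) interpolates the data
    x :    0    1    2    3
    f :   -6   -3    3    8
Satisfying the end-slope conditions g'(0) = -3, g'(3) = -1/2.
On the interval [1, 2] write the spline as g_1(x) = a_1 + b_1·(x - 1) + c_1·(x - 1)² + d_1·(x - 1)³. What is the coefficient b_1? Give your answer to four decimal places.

Let σ_i = g''(x_i). Step sizes h_i = 1, 1, 1; slopes of the chords Δ_i = (y_(i+1) - y_i)/h_i = 3, 6, 5.
  1·σ_0 + 4·σ_1 + 1·σ_2 = 6(Δ_1 - Δ_0) = 18
  1·σ_1 + 4·σ_2 + 1·σ_3 = 6(Δ_2 - Δ_1) = -6
Clamped end conditions give two more equations: 2h_0·σ_0 + h_0·σ_1 = 6(Δ_0 - g'(0)) = 36 and h_2·σ_2 + 2h_2·σ_3 = 6(g'(3) - Δ_2) = -33.
Forward elimination and back-substitution give σ_0 = 277/15, σ_1 = -14/15, σ_2 = 49/15, σ_3 = -272/15.
On [1, 2], with g_1(x) = a_1 + b_1·(x - 1) + c_1·(x - 1)² + d_1·(x - 1)³: c_1 = σ_1/2 = -7/15, d_1 = (σ_2 - σ_1)/(6h_1) = 7/10, b_1 = Δ_1 - h_1(2σ_1 + σ_2)/6 = 173/30.

5.7667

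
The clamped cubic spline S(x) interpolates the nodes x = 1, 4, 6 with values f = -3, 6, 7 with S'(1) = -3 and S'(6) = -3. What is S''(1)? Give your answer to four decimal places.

7.5000

Put M_i = S'' at the i-th knot. Here h = (3, 2) and Δ = (3, 1/2), so the interior equations h_(i-1)·M_(i-1) + 2(h_(i-1)+h_i)·M_i + h_i·M_(i+1) = 6(Δ_i − Δ_(i-1)) read
  3·M_0 + 10·M_1 + 2·M_2 = 6(Δ_1 - Δ_0) = -15
Clamped end conditions give two more equations: 2h_0·M_0 + h_0·M_1 = 6(Δ_0 - S'(1)) = 36 and h_1·M_1 + 2h_1·M_2 = 6(S'(6) - Δ_1) = -21.
Hence M_0 = 15/2, M_1 = -3, M_2 = -15/4.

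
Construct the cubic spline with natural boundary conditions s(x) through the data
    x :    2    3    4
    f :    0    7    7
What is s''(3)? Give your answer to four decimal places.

-10.5000

Let M_i = s''(x_i). Step sizes h_i = 1, 1; slopes of the chords Δ_i = (y_(i+1) - y_i)/h_i = 7, 0.
  1·M_0 + 4·M_1 + 1·M_2 = 6(Δ_1 - Δ_0) = -42
Natural end conditions: M_0 = M_2 = 0.
Forward elimination and back-substitution give M_0 = 0, M_1 = -21/2, M_2 = 0.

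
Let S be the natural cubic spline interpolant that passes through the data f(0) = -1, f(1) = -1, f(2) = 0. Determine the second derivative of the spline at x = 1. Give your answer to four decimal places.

Let σ_i = S''(x_i). Step sizes h_i = 1, 1; slopes of the chords Δ_i = (y_(i+1) - y_i)/h_i = 0, 1.
  1·σ_0 + 4·σ_1 + 1·σ_2 = 6(Δ_1 - Δ_0) = 6
Natural end conditions: σ_0 = σ_2 = 0.
Forward elimination and back-substitution give σ_0 = 0, σ_1 = 3/2, σ_2 = 0.

1.5000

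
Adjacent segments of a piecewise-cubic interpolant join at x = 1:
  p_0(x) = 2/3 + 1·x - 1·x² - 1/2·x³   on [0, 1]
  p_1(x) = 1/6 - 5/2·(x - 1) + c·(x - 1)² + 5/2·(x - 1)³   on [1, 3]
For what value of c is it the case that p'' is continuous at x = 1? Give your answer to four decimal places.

-2.5000

p_0''(x) = -2 - 3·x, so p_0''(1) = -5. On the right, p_1''(1) = 2c, so c = -5/2.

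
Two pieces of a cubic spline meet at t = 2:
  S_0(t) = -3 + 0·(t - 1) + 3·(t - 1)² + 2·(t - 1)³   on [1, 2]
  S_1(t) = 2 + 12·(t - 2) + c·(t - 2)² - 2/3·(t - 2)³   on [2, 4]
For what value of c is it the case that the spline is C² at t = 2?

9

S_0''(t) = 6 + 12·(t - 1), so S_0''(2) = 18. On the right, S_1''(2) = 2c, so c = 9.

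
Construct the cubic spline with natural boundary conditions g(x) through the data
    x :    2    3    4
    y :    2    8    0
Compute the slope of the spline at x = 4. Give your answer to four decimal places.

Let m_i = g''(x_i). Step sizes h_i = 1, 1; slopes of the chords Δ_i = (y_(i+1) - y_i)/h_i = 6, -8.
  1·m_0 + 4·m_1 + 1·m_2 = 6(Δ_1 - Δ_0) = -84
Natural end conditions: m_0 = m_2 = 0.
Solving the tridiagonal system: m_0 = 0, m_1 = -21, m_2 = 0.
On [3, 4], g'(x) = b_1 + 2c_1·(x - 3) + 3d_1·(x - 3)² with b_1 = Δ_1 - h_1(2m_1 + m_2)/6 = -1, c_1 = m_1/2 = -21/2, d_1 = (m_2 - m_1)/(6h_1) = 7/2. So g'(4) = -23/2.

-11.5000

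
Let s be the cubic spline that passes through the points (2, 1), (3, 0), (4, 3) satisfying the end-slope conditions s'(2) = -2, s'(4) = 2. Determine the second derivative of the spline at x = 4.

Put M_i = s'' at the i-th knot. Here h = (1, 1) and Δ = (-1, 3), so the interior equations h_(i-1)·M_(i-1) + 2(h_(i-1)+h_i)·M_i + h_i·M_(i+1) = 6(Δ_i − Δ_(i-1)) read
  1·M_0 + 4·M_1 + 1·M_2 = 6(Δ_1 - Δ_0) = 24
Clamped end conditions give two more equations: 2h_0·M_0 + h_0·M_1 = 6(Δ_0 - s'(2)) = 6 and h_1·M_1 + 2h_1·M_2 = 6(s'(4) - Δ_1) = -6.
Solving the tridiagonal system: M_0 = -1, M_1 = 8, M_2 = -7.

-7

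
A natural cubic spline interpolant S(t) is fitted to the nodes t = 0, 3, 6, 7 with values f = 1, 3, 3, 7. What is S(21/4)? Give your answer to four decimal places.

Put M_i = S'' at the i-th knot. Here h = (3, 3, 1) and Δ = (2/3, 0, 4), so the interior equations h_(i-1)·M_(i-1) + 2(h_(i-1)+h_i)·M_i + h_i·M_(i+1) = 6(Δ_i − Δ_(i-1)) read
  3·M_0 + 12·M_1 + 3·M_2 = 6(Δ_1 - Δ_0) = -4
  3·M_1 + 8·M_2 + 1·M_3 = 6(Δ_2 - Δ_1) = 24
Natural end conditions: M_0 = M_3 = 0.
Solving: M_0 = 0, M_1 = -104/87, M_2 = 100/29, M_3 = 0.
On [3, 6], S(t) = 3 - 46/87·(t - 3) - 52/87·(t - 3)² + 202/783·(t - 3)³.
With (t - 3) = 9/4: S(21/4) = 1599/928.

1.7231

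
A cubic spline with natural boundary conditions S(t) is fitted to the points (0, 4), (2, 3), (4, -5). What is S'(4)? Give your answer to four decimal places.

-4.8750

With σ_i denoting the second derivative at x_i, h_i = 2, 2, and Δ_i = (y_(i+1) − y_i)/h_i = -1/2, -4:
  2·σ_0 + 8·σ_1 + 2·σ_2 = 6(Δ_1 - Δ_0) = -21
Natural end conditions: σ_0 = σ_2 = 0.
Hence σ_0 = 0, σ_1 = -21/8, σ_2 = 0.
On [2, 4], S'(t) = b_1 + 2c_1·(t - 2) + 3d_1·(t - 2)² with b_1 = Δ_1 - h_1(2σ_1 + σ_2)/6 = -9/4, c_1 = σ_1/2 = -21/16, d_1 = (σ_2 - σ_1)/(6h_1) = 7/32. So S'(4) = -39/8.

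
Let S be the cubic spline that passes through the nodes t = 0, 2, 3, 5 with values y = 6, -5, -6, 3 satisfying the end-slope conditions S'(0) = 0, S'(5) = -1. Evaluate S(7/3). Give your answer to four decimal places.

Put σ_i = S'' at the i-th knot. Here h = (2, 1, 2) and Δ = (-11/2, -1, 9/2), so the interior equations h_(i-1)·σ_(i-1) + 2(h_(i-1)+h_i)·σ_i + h_i·σ_(i+1) = 6(Δ_i − Δ_(i-1)) read
  2·σ_0 + 6·σ_1 + 1·σ_2 = 6(Δ_1 - Δ_0) = 27
  1·σ_1 + 6·σ_2 + 2·σ_3 = 6(Δ_2 - Δ_1) = 33
Clamped end conditions give two more equations: 2h_0·σ_0 + h_0·σ_1 = 6(Δ_0 - S'(0)) = -33 and h_2·σ_2 + 2h_2·σ_3 = 6(S'(5) - Δ_2) = -33.
Hence σ_0 = -47/4, σ_1 = 7, σ_2 = 17/2, σ_3 = -25/2.
On [2, 3], S(t) = -5 - 19/4·(t - 2) + 7/2·(t - 2)² + 1/4·(t - 2)³.
With (t - 2) = 1/3: S(7/3) = -167/27.

-6.1852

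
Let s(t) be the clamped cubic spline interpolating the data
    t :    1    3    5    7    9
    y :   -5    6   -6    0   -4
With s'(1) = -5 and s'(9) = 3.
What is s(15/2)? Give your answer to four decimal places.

Write M_i for s''(x_i). With h_i = 2, 2, 2, 2 and divided differences Δ_i = 11/2, -6, 3, -2, the continuity of s' gives the tridiagonal system
  2·M_0 + 8·M_1 + 2·M_2 = 6(Δ_1 - Δ_0) = -69
  2·M_1 + 8·M_2 + 2·M_3 = 6(Δ_2 - Δ_1) = 54
  2·M_2 + 8·M_3 + 2·M_4 = 6(Δ_3 - Δ_2) = -30
Clamped end conditions give two more equations: 2h_0·M_0 + h_0·M_1 = 6(Δ_0 - s'(1)) = 63 and h_3·M_3 + 2h_3·M_4 = 6(s'(9) - Δ_3) = 30.
Forward elimination and back-substitution give M_0 = 2791/112, M_1 = -1027/56, M_2 = 223/16, M_3 = -583/56, M_4 = 1423/112.
On [7, 9], s(t) = 0 + 79/112·(t - 7) - 583/112·(t - 7)² + 863/448·(t - 7)³.
With (t - 7) = 1/2: s(15/2) = -2537/3584.

-0.7079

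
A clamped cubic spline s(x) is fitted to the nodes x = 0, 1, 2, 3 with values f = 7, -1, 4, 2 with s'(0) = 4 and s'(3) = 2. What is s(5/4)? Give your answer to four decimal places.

Put M_i = s'' at the i-th knot. Here h = (1, 1, 1) and Δ = (-8, 5, -2), so the interior equations h_(i-1)·M_(i-1) + 2(h_(i-1)+h_i)·M_i + h_i·M_(i+1) = 6(Δ_i − Δ_(i-1)) read
  1·M_0 + 4·M_1 + 1·M_2 = 6(Δ_1 - Δ_0) = 78
  1·M_1 + 4·M_2 + 1·M_3 = 6(Δ_2 - Δ_1) = -42
Clamped end conditions give two more equations: 2h_0·M_0 + h_0·M_1 = 6(Δ_0 - s'(0)) = -72 and h_2·M_2 + 2h_2·M_3 = 6(s'(3) - Δ_2) = 24.
Forward elimination and back-substitution give M_0 = -842/15, M_1 = 604/15, M_2 = -404/15, M_3 = 382/15.
On [1, 2], s(x) = -1 - 59/15·(x - 1) + 302/15·(x - 1)² - 56/5·(x - 1)³.
With (x - 1) = 1/4: s(5/4) = -9/10.

-0.9000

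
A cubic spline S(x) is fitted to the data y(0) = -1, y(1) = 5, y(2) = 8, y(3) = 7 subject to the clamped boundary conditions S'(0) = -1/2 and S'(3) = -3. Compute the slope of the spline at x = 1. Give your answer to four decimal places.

6.7333

With σ_i denoting the second derivative at x_i, h_i = 1, 1, 1, and Δ_i = (y_(i+1) − y_i)/h_i = 6, 3, -1:
  1·σ_0 + 4·σ_1 + 1·σ_2 = 6(Δ_1 - Δ_0) = -18
  1·σ_1 + 4·σ_2 + 1·σ_3 = 6(Δ_2 - Δ_1) = -24
Clamped end conditions give two more equations: 2h_0·σ_0 + h_0·σ_1 = 6(Δ_0 - S'(0)) = 39 and h_2·σ_2 + 2h_2·σ_3 = 6(S'(3) - Δ_2) = -12.
Hence σ_0 = 368/15, σ_1 = -151/15, σ_2 = -34/15, σ_3 = -73/15.
On [1, 2], S'(x) = b_1 + 2c_1·(x - 1) + 3d_1·(x - 1)² with b_1 = Δ_1 - h_1(2σ_1 + σ_2)/6 = 101/15, c_1 = σ_1/2 = -151/30, d_1 = (σ_2 - σ_1)/(6h_1) = 13/10. So S'(1) = 101/15.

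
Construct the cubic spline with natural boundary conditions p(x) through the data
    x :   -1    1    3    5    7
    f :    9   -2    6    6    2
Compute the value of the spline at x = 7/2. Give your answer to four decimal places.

7.1392

Write M_i for p''(x_i). With h_i = 2, 2, 2, 2 and divided differences Δ_i = -11/2, 4, 0, -2, the continuity of p' gives the tridiagonal system
  2·M_0 + 8·M_1 + 2·M_2 = 6(Δ_1 - Δ_0) = 57
  2·M_1 + 8·M_2 + 2·M_3 = 6(Δ_2 - Δ_1) = -24
  2·M_2 + 8·M_3 + 2·M_4 = 6(Δ_3 - Δ_2) = -12
Natural end conditions: M_0 = M_4 = 0.
Forward elimination and back-substitution give M_0 = 0, M_1 = 939/112, M_2 = -141/28, M_3 = -27/112, M_4 = 0.
On [3, 5], p(x) = 6 + 55/16·(x - 3) - 141/56·(x - 3)² + 179/448·(x - 3)³.
With (x - 3) = 1/2: p(7/2) = 25587/3584.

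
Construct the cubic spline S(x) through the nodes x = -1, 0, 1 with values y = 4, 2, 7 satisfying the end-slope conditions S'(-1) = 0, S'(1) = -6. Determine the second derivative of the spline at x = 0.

27

Put M_i = S'' at the i-th knot. Here h = (1, 1) and Δ = (-2, 5), so the interior equations h_(i-1)·M_(i-1) + 2(h_(i-1)+h_i)·M_i + h_i·M_(i+1) = 6(Δ_i − Δ_(i-1)) read
  1·M_0 + 4·M_1 + 1·M_2 = 6(Δ_1 - Δ_0) = 42
Clamped end conditions give two more equations: 2h_0·M_0 + h_0·M_1 = 6(Δ_0 - S'(-1)) = -12 and h_1·M_1 + 2h_1·M_2 = 6(S'(1) - Δ_1) = -66.
Hence M_0 = -39/2, M_1 = 27, M_2 = -93/2.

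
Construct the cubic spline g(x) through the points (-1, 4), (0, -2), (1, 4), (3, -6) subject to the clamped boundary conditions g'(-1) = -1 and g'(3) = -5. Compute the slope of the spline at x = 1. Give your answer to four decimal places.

With σ_i denoting the second derivative at x_i, h_i = 1, 1, 2, and Δ_i = (y_(i+1) − y_i)/h_i = -6, 6, -5:
  1·σ_0 + 4·σ_1 + 1·σ_2 = 6(Δ_1 - Δ_0) = 72
  1·σ_1 + 6·σ_2 + 2·σ_3 = 6(Δ_2 - Δ_1) = -66
Clamped end conditions give two more equations: 2h_0·σ_0 + h_0·σ_1 = 6(Δ_0 - g'(-1)) = -30 and h_2·σ_2 + 2h_2·σ_3 = 6(g'(3) - Δ_2) = 0.
Forward elimination and back-substitution give σ_0 = -332/11, σ_1 = 334/11, σ_2 = -212/11, σ_3 = 106/11.
On [1, 3], g'(x) = b_2 + 2c_2·(x - 1) + 3d_2·(x - 1)² with b_2 = Δ_2 - h_2(2σ_2 + σ_3)/6 = 51/11, c_2 = σ_2/2 = -106/11, d_2 = (σ_3 - σ_2)/(6h_2) = 53/22. So g'(1) = 51/11.

4.6364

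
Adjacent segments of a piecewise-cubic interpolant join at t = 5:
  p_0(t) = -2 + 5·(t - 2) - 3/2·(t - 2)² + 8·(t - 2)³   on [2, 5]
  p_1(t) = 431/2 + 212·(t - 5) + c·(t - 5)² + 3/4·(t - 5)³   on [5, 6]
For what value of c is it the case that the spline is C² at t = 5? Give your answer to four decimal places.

p_0''(t) = -3 + 48·(t - 2), so p_0''(5) = 141. On the right, p_1''(5) = 2c, so c = 141/2.

70.5000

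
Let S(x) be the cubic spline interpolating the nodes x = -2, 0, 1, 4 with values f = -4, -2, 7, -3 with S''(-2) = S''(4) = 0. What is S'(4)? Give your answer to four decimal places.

-8.5674

Put M_i = S'' at the i-th knot. Here h = (2, 1, 3) and Δ = (1, 9, -10/3), so the interior equations h_(i-1)·M_(i-1) + 2(h_(i-1)+h_i)·M_i + h_i·M_(i+1) = 6(Δ_i − Δ_(i-1)) read
  2·M_0 + 6·M_1 + 1·M_2 = 6(Δ_1 - Δ_0) = 48
  1·M_1 + 8·M_2 + 3·M_3 = 6(Δ_2 - Δ_1) = -74
Natural end conditions: M_0 = M_3 = 0.
Solving: M_0 = 0, M_1 = 458/47, M_2 = -492/47, M_3 = 0.
On [1, 4], S'(x) = b_2 + 2c_2·(x - 1) + 3d_2·(x - 1)² with b_2 = Δ_2 - h_2(2M_2 + M_3)/6 = 1006/141, c_2 = M_2/2 = -246/47, d_2 = (M_3 - M_2)/(6h_2) = 82/141. So S'(4) = -1208/141.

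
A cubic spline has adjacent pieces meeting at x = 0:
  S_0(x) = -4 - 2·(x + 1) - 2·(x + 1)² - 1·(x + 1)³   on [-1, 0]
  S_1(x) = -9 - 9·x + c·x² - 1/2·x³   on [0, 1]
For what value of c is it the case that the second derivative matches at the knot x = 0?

S_0''(x) = -4 - 6·(x + 1), so S_0''(0) = -10. On the right, S_1''(0) = 2c, so c = -5.

-5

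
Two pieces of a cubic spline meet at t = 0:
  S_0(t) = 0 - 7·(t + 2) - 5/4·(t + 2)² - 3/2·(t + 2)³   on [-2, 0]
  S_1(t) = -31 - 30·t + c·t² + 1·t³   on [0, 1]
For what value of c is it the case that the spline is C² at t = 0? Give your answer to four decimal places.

S_0''(t) = -5/2 - 9·(t + 2), so S_0''(0) = -41/2. On the right, S_1''(0) = 2c, so c = -41/4.

-10.2500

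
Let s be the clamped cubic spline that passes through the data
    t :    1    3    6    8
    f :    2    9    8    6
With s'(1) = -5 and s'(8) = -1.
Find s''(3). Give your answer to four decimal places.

-5.8958

Put m_i = s'' at the i-th knot. Here h = (2, 3, 2) and Δ = (7/2, -1/3, -1), so the interior equations h_(i-1)·m_(i-1) + 2(h_(i-1)+h_i)·m_i + h_i·m_(i+1) = 6(Δ_i − Δ_(i-1)) read
  2·m_0 + 10·m_1 + 3·m_2 = 6(Δ_1 - Δ_0) = -23
  3·m_1 + 10·m_2 + 2·m_3 = 6(Δ_2 - Δ_1) = -4
Clamped end conditions give two more equations: 2h_0·m_0 + h_0·m_1 = 6(Δ_0 - s'(1)) = 51 and h_2·m_2 + 2h_2·m_3 = 6(s'(8) - Δ_2) = 0.
Hence m_0 = 1507/96, m_1 = -283/48, m_2 = 73/48, m_3 = -73/96.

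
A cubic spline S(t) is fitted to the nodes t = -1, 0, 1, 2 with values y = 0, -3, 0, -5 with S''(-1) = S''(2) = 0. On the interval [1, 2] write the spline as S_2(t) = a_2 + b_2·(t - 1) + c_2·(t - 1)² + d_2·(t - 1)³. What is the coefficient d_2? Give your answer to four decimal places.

Write m_i for S''(x_i). With h_i = 1, 1, 1 and divided differences Δ_i = -3, 3, -5, the continuity of S' gives the tridiagonal system
  1·m_0 + 4·m_1 + 1·m_2 = 6(Δ_1 - Δ_0) = 36
  1·m_1 + 4·m_2 + 1·m_3 = 6(Δ_2 - Δ_1) = -48
Natural end conditions: m_0 = m_3 = 0.
Solving: m_0 = 0, m_1 = 64/5, m_2 = -76/5, m_3 = 0.
On [1, 2], with S_2(t) = a_2 + b_2·(t - 1) + c_2·(t - 1)² + d_2·(t - 1)³: c_2 = m_2/2 = -38/5, d_2 = (m_3 - m_2)/(6h_2) = 38/15, b_2 = Δ_2 - h_2(2m_2 + m_3)/6 = 1/15.

2.5333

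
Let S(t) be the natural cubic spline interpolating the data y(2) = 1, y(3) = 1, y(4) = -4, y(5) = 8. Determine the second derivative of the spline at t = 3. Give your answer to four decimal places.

Write m_i for S''(x_i). With h_i = 1, 1, 1 and divided differences Δ_i = 0, -5, 12, the continuity of S' gives the tridiagonal system
  1·m_0 + 4·m_1 + 1·m_2 = 6(Δ_1 - Δ_0) = -30
  1·m_1 + 4·m_2 + 1·m_3 = 6(Δ_2 - Δ_1) = 102
Natural end conditions: m_0 = m_3 = 0.
Hence m_0 = 0, m_1 = -74/5, m_2 = 146/5, m_3 = 0.

-14.8000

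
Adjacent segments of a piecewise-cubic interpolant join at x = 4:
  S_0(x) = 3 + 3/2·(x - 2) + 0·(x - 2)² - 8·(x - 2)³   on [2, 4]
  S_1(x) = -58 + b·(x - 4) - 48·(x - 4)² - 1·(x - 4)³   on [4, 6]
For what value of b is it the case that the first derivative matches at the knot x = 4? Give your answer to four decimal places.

-94.5000

S_0'(x) = 3/2 + 0·(x - 2) - 24·(x - 2)², so S_0'(4) = -189/2. On the right, S_1'(4) = b, so b = -189/2.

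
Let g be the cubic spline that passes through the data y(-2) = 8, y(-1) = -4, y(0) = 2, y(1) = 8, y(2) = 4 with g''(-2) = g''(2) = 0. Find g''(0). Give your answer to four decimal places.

-3.4286

Put M_i = g'' at the i-th knot. Here h = (1, 1, 1, 1) and Δ = (-12, 6, 6, -4), so the interior equations h_(i-1)·M_(i-1) + 2(h_(i-1)+h_i)·M_i + h_i·M_(i+1) = 6(Δ_i − Δ_(i-1)) read
  1·M_0 + 4·M_1 + 1·M_2 = 6(Δ_1 - Δ_0) = 108
  1·M_1 + 4·M_2 + 1·M_3 = 6(Δ_2 - Δ_1) = 0
  1·M_2 + 4·M_3 + 1·M_4 = 6(Δ_3 - Δ_2) = -60
Natural end conditions: M_0 = M_4 = 0.
Forward elimination and back-substitution give M_0 = 0, M_1 = 195/7, M_2 = -24/7, M_3 = -99/7, M_4 = 0.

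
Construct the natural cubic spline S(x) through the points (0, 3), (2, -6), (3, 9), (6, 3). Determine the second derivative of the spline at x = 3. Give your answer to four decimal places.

Write m_i for S''(x_i). With h_i = 2, 1, 3 and divided differences Δ_i = -9/2, 15, -2, the continuity of S' gives the tridiagonal system
  2·m_0 + 6·m_1 + 1·m_2 = 6(Δ_1 - Δ_0) = 117
  1·m_1 + 8·m_2 + 3·m_3 = 6(Δ_2 - Δ_1) = -102
Natural end conditions: m_0 = m_3 = 0.
Forward elimination and back-substitution give m_0 = 0, m_1 = 1038/47, m_2 = -729/47, m_3 = 0.

-15.5106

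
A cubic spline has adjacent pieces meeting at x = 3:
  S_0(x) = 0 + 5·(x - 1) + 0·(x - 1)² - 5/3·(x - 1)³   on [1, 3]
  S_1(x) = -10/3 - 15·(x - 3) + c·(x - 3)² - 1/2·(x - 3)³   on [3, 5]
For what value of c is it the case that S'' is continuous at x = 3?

-10

S_0''(x) = 0 - 10·(x - 1), so S_0''(3) = -20. On the right, S_1''(3) = 2c, so c = -10.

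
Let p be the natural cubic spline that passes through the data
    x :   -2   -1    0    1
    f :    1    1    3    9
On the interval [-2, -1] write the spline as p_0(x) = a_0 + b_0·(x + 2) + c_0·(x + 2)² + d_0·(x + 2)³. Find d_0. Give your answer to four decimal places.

Let M_i = p''(x_i). Step sizes h_i = 1, 1, 1; slopes of the chords Δ_i = (y_(i+1) - y_i)/h_i = 0, 2, 6.
  1·M_0 + 4·M_1 + 1·M_2 = 6(Δ_1 - Δ_0) = 12
  1·M_1 + 4·M_2 + 1·M_3 = 6(Δ_2 - Δ_1) = 24
Natural end conditions: M_0 = M_3 = 0.
Forward elimination and back-substitution give M_0 = 0, M_1 = 8/5, M_2 = 28/5, M_3 = 0.
On [-2, -1], with p_0(x) = a_0 + b_0·(x + 2) + c_0·(x + 2)² + d_0·(x + 2)³: c_0 = M_0/2 = 0, d_0 = (M_1 - M_0)/(6h_0) = 4/15, b_0 = Δ_0 - h_0(2M_0 + M_1)/6 = -4/15.

0.2667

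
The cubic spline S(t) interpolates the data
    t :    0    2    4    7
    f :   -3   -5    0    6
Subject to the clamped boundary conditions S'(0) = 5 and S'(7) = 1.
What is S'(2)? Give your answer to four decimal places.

Put M_i = S'' at the i-th knot. Here h = (2, 2, 3) and Δ = (-1, 5/2, 2), so the interior equations h_(i-1)·M_(i-1) + 2(h_(i-1)+h_i)·M_i + h_i·M_(i+1) = 6(Δ_i − Δ_(i-1)) read
  2·M_0 + 8·M_1 + 2·M_2 = 6(Δ_1 - Δ_0) = 21
  2·M_1 + 10·M_2 + 3·M_3 = 6(Δ_2 - Δ_1) = -3
Clamped end conditions give two more equations: 2h_0·M_0 + h_0·M_1 = 6(Δ_0 - S'(0)) = -36 and h_2·M_2 + 2h_2·M_3 = 6(S'(7) - Δ_2) = -6.
Hence M_0 = -887/74, M_1 = 221/37, M_2 = -52/37, M_3 = -11/37.
On [2, 4], S'(t) = b_1 + 2c_1·(t - 2) + 3d_1·(t - 2)² with b_1 = Δ_1 - h_1(2M_1 + M_2)/6 = -75/74, c_1 = M_1/2 = 221/74, d_1 = (M_2 - M_1)/(6h_1) = -91/148. So S'(2) = -75/74.

-1.0135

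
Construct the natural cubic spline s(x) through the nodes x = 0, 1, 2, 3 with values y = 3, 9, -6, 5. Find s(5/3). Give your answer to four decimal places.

-1.9136

Let M_i = s''(x_i). Step sizes h_i = 1, 1, 1; slopes of the chords Δ_i = (y_(i+1) - y_i)/h_i = 6, -15, 11.
  1·M_0 + 4·M_1 + 1·M_2 = 6(Δ_1 - Δ_0) = -126
  1·M_1 + 4·M_2 + 1·M_3 = 6(Δ_2 - Δ_1) = 156
Natural end conditions: M_0 = M_3 = 0.
Solving the tridiagonal system: M_0 = 0, M_1 = -44, M_2 = 50, M_3 = 0.
On [1, 2], s(x) = 9 - 26/3·(x - 1) - 22·(x - 1)² + 47/3·(x - 1)³.
With (x - 1) = 2/3: s(5/3) = -155/81.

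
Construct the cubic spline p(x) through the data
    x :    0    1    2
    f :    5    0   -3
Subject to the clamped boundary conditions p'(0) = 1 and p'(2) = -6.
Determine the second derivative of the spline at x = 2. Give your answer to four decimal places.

With m_i denoting the second derivative at x_i, h_i = 1, 1, and Δ_i = (y_(i+1) − y_i)/h_i = -5, -3:
  1·m_0 + 4·m_1 + 1·m_2 = 6(Δ_1 - Δ_0) = 12
Clamped end conditions give two more equations: 2h_0·m_0 + h_0·m_1 = 6(Δ_0 - p'(0)) = -36 and h_1·m_1 + 2h_1·m_2 = 6(p'(2) - Δ_1) = -18.
Solving the tridiagonal system: m_0 = -49/2, m_1 = 13, m_2 = -31/2.

-15.5000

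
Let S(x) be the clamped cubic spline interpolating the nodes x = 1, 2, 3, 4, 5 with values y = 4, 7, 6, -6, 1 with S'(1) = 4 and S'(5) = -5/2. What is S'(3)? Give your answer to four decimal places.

-10.3929

Let m_i = S''(x_i). Step sizes h_i = 1, 1, 1, 1; slopes of the chords Δ_i = (y_(i+1) - y_i)/h_i = 3, -1, -12, 7.
  1·m_0 + 4·m_1 + 1·m_2 = 6(Δ_1 - Δ_0) = -24
  1·m_1 + 4·m_2 + 1·m_3 = 6(Δ_2 - Δ_1) = -66
  1·m_2 + 4·m_3 + 1·m_4 = 6(Δ_3 - Δ_2) = 114
Clamped end conditions give two more equations: 2h_0·m_0 + h_0·m_1 = 6(Δ_0 - S'(1)) = -6 and h_3·m_3 + 2h_3·m_4 = 6(S'(5) - Δ_3) = -57.
Forward elimination and back-substitution give m_0 = -235/56, m_1 = 67/28, m_2 = -235/8, m_3 = 1375/28, m_4 = -2971/56.
On [3, 4], S'(x) = b_2 + 2c_2·(x - 3) + 3d_2·(x - 3)² with b_2 = Δ_2 - h_2(2m_2 + m_3)/6 = -291/28, c_2 = m_2/2 = -235/16, d_2 = (m_3 - m_2)/(6h_2) = 1465/112. So S'(3) = -291/28.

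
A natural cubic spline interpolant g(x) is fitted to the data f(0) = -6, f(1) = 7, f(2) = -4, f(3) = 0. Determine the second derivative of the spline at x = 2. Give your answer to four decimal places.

33.6000

Put m_i = g'' at the i-th knot. Here h = (1, 1, 1) and Δ = (13, -11, 4), so the interior equations h_(i-1)·m_(i-1) + 2(h_(i-1)+h_i)·m_i + h_i·m_(i+1) = 6(Δ_i − Δ_(i-1)) read
  1·m_0 + 4·m_1 + 1·m_2 = 6(Δ_1 - Δ_0) = -144
  1·m_1 + 4·m_2 + 1·m_3 = 6(Δ_2 - Δ_1) = 90
Natural end conditions: m_0 = m_3 = 0.
Forward elimination and back-substitution give m_0 = 0, m_1 = -222/5, m_2 = 168/5, m_3 = 0.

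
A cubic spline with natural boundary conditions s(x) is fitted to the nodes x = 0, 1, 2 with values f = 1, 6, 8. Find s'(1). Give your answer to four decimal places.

3.5000

Let m_i = s''(x_i). Step sizes h_i = 1, 1; slopes of the chords Δ_i = (y_(i+1) - y_i)/h_i = 5, 2.
  1·m_0 + 4·m_1 + 1·m_2 = 6(Δ_1 - Δ_0) = -18
Natural end conditions: m_0 = m_2 = 0.
Forward elimination and back-substitution give m_0 = 0, m_1 = -9/2, m_2 = 0.
On [1, 2], s'(x) = b_1 + 2c_1·(x - 1) + 3d_1·(x - 1)² with b_1 = Δ_1 - h_1(2m_1 + m_2)/6 = 7/2, c_1 = m_1/2 = -9/4, d_1 = (m_2 - m_1)/(6h_1) = 3/4. So s'(1) = 7/2.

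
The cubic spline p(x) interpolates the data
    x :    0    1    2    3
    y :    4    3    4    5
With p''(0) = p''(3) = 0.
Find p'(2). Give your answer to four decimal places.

1.2667

Write m_i for p''(x_i). With h_i = 1, 1, 1 and divided differences Δ_i = -1, 1, 1, the continuity of p' gives the tridiagonal system
  1·m_0 + 4·m_1 + 1·m_2 = 6(Δ_1 - Δ_0) = 12
  1·m_1 + 4·m_2 + 1·m_3 = 6(Δ_2 - Δ_1) = 0
Natural end conditions: m_0 = m_3 = 0.
Solving the tridiagonal system: m_0 = 0, m_1 = 16/5, m_2 = -4/5, m_3 = 0.
On [2, 3], p'(x) = b_2 + 2c_2·(x - 2) + 3d_2·(x - 2)² with b_2 = Δ_2 - h_2(2m_2 + m_3)/6 = 19/15, c_2 = m_2/2 = -2/5, d_2 = (m_3 - m_2)/(6h_2) = 2/15. So p'(2) = 19/15.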